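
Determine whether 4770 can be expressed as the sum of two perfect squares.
3² + 69² (a=3, b=69)

Factorization: 4770 = 2 × 3^2 × 5 × 53
By Fermat: n is sum of two squares iff every prime p ≡ 3 (mod 4) appears to even power.
All primes ≡ 3 (mod 4) appear to even power.
Search a = 0, 1, 2, … for 4770 - a² a perfect square: first hit at a = 3: 4770 - 9 = 4761 = 69².
4770 = 3² + 69² = 9 + 4761 ✓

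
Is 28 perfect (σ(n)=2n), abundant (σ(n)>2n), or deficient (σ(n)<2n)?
perfect

Proper divisors of 28: sum = 1 + 2 + 4 + 7 + 14 = 28
Since 28 = 28, 28 is perfect.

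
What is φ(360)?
96

360 = 2^3 × 3^2 × 5
φ(n) = n × ∏(1 - 1/p) for each prime p dividing n
φ(360) = 360 × (1 - 1/2) × (1 - 1/3) × (1 - 1/5) = 96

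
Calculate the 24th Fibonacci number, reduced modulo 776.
584

Matrix identity: Q^n = [[F_(n+1), F_n], [F_n, F_(n-1)]] with Q = [[1,1],[1,0]].
n = 24 = 11000₂. Square-and-multiply, entries mod 776:
Q^1 = [[1,1],[1,0]]
Q^3 = (Q^1)²·Q = [[3,2],[2,1]]
Q^6 = (Q^3)² = [[13,8],[8,5]]
Q^12 = (Q^6)² = [[233,144],[144,89]]
Q^24 = (Q^12)² = [[529,584],[584,721]]
F_24 mod 776 = Q^24[0][1] = 584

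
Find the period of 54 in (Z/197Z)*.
49

197 is prime, so ord(54) divides φ(197) = 196.
Divisors of 196: 1, 2, 4, 7, 14, 28, 49, 98, 196.
Repeated squaring: 54^1 ≡ 54, 54^2 ≡ 158, 54^4 ≡ 142, 54^8 ≡ 70, 54^16 ≡ 172, 54^32 ≡ 34, 54^64 ≡ 171, 54^128 ≡ 85 (mod 197).
Test 54^d mod 197 for each divisor d in increasing order:
54^1 ≡ 54
54^2 ≡ 158
54^4 ≡ 142
54^7 = 54^4·54^2·54^1 ≡ 191
54^14 = 54^8·54^4·54^2 ≡ 36
54^28 = 54^16·54^8·54^4 ≡ 114
54^49 = 54^32·54^16·54^1 ≡ 1  ← first divisor giving 1
The order is 49.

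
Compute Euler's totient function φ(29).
28

29 = 29
φ(n) = n × ∏(1 - 1/p) for each prime p dividing n
φ(29) = 29 × (1 - 1/29) = 28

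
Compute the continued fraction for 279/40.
[6; 1, 39]

Euclidean algorithm steps:
279 = 6 × 40 + 39
40 = 1 × 39 + 1
39 = 39 × 1 + 0
Continued fraction: [6; 1, 39]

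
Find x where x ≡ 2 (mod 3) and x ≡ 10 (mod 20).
50

Using Chinese Remainder Theorem:
M = 3 × 20 = 60
M1 = 20, M2 = 3
y1 = 20^(-1) mod 3 = 2
y2 = 3^(-1) mod 20 = 7
x = (2×20×2 + 10×3×7) mod 60 = 50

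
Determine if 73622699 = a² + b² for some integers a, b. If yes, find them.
Not possible

Factorization: 73622699 = 17 × 163^3
By Fermat: n is sum of two squares iff every prime p ≡ 3 (mod 4) appears to even power.
Prime(s) ≡ 3 (mod 4) with odd exponent: [(163, 3)]
Therefore 73622699 cannot be expressed as a² + b².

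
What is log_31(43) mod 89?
35

Baby-step giant-step with step n = ⌈√89⌉ = 10.
Baby steps 31^j mod 89 (j:value) for j=0..9: 0:1, 1:31, 2:71, 3:65, 4:57, 5:76, 6:42, 7:56, 8:45, 9:60.
Giant-step multiplier: 31^(-10) ≡ 31^(88-10) = 31^78 ≡ 79 (mod 89).
Giant steps γ_i = 43·79^i mod 89: γ_0=43, γ_1=15, γ_2=28, γ_3=76 (in table at j=5).
x = i·n + j = 3·10 + 5 = 35.
Check: 31^35 ≡ 43 (mod 89).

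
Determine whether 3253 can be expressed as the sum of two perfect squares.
2² + 57² (a=2, b=57)

Factorization: 3253 = 3253
By Fermat: n is sum of two squares iff every prime p ≡ 3 (mod 4) appears to even power.
All primes ≡ 3 (mod 4) appear to even power.
Search a = 0, 1, 2, … for 3253 - a² a perfect square: first hit at a = 2: 3253 - 4 = 3249 = 57².
3253 = 2² + 57² = 4 + 3249 ✓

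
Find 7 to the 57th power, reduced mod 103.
23

Repeated squaring. Binary of 57 = 111001.
7^1 ≡ 7 (mod 103); 7^2 ≡ 49 (mod 103); 7^4 ≡ 32 (mod 103); 7^8 ≡ 97 (mod 103); 7^16 ≡ 36 (mod 103); 7^32 ≡ 60 (mod 103)
7^57 = 7^1 × 7^8 × 7^16 × 7^32 ≡ 23 (mod 103)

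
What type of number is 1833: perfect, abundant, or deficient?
deficient

Proper divisors of 1833: sum = 1 + 3 + 13 + 39 + 47 + 141 + 611 = 855
Since 855 < 1833, 1833 is deficient.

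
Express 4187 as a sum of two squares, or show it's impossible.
Not possible

Factorization: 4187 = 53 × 79
By Fermat: n is sum of two squares iff every prime p ≡ 3 (mod 4) appears to even power.
Prime(s) ≡ 3 (mod 4) with odd exponent: [(79, 1)]
Therefore 4187 cannot be expressed as a² + b².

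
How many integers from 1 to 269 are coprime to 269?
268

269 = 269
φ(n) = n × ∏(1 - 1/p) for each prime p dividing n
φ(269) = 269 × (1 - 1/269) = 268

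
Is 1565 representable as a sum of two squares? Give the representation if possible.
11² + 38² (a=11, b=38)

Factorization: 1565 = 5 × 313
By Fermat: n is sum of two squares iff every prime p ≡ 3 (mod 4) appears to even power.
All primes ≡ 3 (mod 4) appear to even power.
Search a = 0, 1, 2, … for 1565 - a² a perfect square: first hit at a = 11: 1565 - 121 = 1444 = 38².
1565 = 11² + 38² = 121 + 1444 ✓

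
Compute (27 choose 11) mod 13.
0

Using Lucas' theorem:
Write n=27 and k=11 in base 13:
n in base 13: [2, 1]
k in base 13: [0, 11]
C(27,11) mod 13 = ∏ C(n_i, k_i) mod 13
Digit binomials (mod 13): C(2,0) = 1; C(1,11) = 0 (k_i > n_i)
Product: 1 × 0 = 0 ≡ 0 (mod 13)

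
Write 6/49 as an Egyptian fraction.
1/9 + 1/89 + 1/9813 + 1/128383479

Greedy algorithm:
6/49: ceiling(49/6) = 9, use 1/9
5/441: ceiling(441/5) = 89, use 1/89
4/39249: ceiling(39249/4) = 9813, use 1/9813
1/128383479: ceiling(128383479/1) = 128383479, use 1/128383479
Result: 6/49 = 1/9 + 1/89 + 1/9813 + 1/128383479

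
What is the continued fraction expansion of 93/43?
[2; 6, 7]

Euclidean algorithm steps:
93 = 2 × 43 + 7
43 = 6 × 7 + 1
7 = 7 × 1 + 0
Continued fraction: [2; 6, 7]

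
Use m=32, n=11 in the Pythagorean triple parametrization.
(903, 704, 1145)

Euclid's formula: a = m² - n², b = 2mn, c = m² + n²
m = 32, n = 11
a = 32² - 11² = 1024 - 121 = 903
b = 2 × 32 × 11 = 704
c = 32² + 11² = 1024 + 121 = 1145
Verification: 903² + 704² = 815409 + 495616 = 1311025 = 1145² ✓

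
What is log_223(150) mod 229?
83

Baby-step giant-step with step n = ⌈√229⌉ = 16.
Baby steps 223^j mod 229 (j:value) for j=0..15: 0:1, 1:223, 2:36, 3:13, 4:151, 5:10, 6:169, 7:131, 8:130, 9:136, 10:100, 11:87, 12:165, 13:155, 14:215, 15:84.
Giant-step multiplier: 223^(-16) ≡ 223^(228-16) = 223^212 ≡ 224 (mod 229).
Giant steps γ_i = 150·224^i mod 229: γ_0=150, γ_1=166, γ_2=86, γ_3=28, γ_4=89, γ_5=13 (in table at j=3).
x = i·n + j = 5·16 + 3 = 83.
Check: 223^83 ≡ 150 (mod 229).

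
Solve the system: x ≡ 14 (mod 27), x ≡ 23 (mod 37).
689

Using Chinese Remainder Theorem:
M = 27 × 37 = 999
M1 = 37, M2 = 27
y1 = 37^(-1) mod 27 = 19
y2 = 27^(-1) mod 37 = 11
x = (14×37×19 + 23×27×11) mod 999 = 689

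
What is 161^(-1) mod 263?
214

gcd(161, 263) = 1, so the inverse exists.
Extended Euclidean algorithm on (263, 161):
263 = 1 × 161 + 102  ⟹  102 = (1)·263 + (-1)·161
161 = 1 × 102 + 59  ⟹  59 = (-1)·263 + (2)·161
102 = 1 × 59 + 43  ⟹  43 = (2)·263 + (-3)·161
59 = 1 × 43 + 16  ⟹  16 = (-3)·263 + (5)·161
43 = 2 × 16 + 11  ⟹  11 = (8)·263 + (-13)·161
16 = 1 × 11 + 5  ⟹  5 = (-11)·263 + (18)·161
11 = 2 × 5 + 1  ⟹  1 = (30)·263 + (-49)·161
So (-49)·161 ≡ 1 (mod 263), i.e. 161^(-1) ≡ -49 ≡ 214 (mod 263).
Check: 161 × 214 = 34454 ≡ 1 (mod 263)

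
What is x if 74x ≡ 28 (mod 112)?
x ≡ 14 (mod 56)

gcd(74, 112) = 2, which divides 28, so solutions exist.
Divide through by 2: 37x ≡ 14 (mod 56).
Find 37^(-1) mod 56 by the extended Euclidean algorithm:
56 = 1 × 37 + 19  ⟹  19 = (1)·56 + (-1)·37
37 = 1 × 19 + 18  ⟹  18 = (-1)·56 + (2)·37
19 = 1 × 18 + 1  ⟹  1 = (2)·56 + (-3)·37
So (-3)·37 ≡ 1 (mod 56), i.e. 37^(-1) ≡ -3 ≡ 53 (mod 56).
x ≡ 53 × 14 = 742 ≡ 14 (mod 56).
Check: 74 × 14 = 1036 ≡ 28 (mod 112).
x ≡ 14 (mod 56), giving 2 solutions mod 112.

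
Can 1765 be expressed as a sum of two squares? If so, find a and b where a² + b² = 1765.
1² + 42² (a=1, b=42)

Factorization: 1765 = 5 × 353
By Fermat: n is sum of two squares iff every prime p ≡ 3 (mod 4) appears to even power.
All primes ≡ 3 (mod 4) appear to even power.
Search a = 0, 1, 2, … for 1765 - a² a perfect square: first hit at a = 1: 1765 - 1 = 1764 = 42².
1765 = 1² + 42² = 1 + 1764 ✓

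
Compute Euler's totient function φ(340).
128

340 = 2^2 × 5 × 17
φ(n) = n × ∏(1 - 1/p) for each prime p dividing n
φ(340) = 340 × (1 - 1/2) × (1 - 1/5) × (1 - 1/17) = 128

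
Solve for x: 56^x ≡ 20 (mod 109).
70

Baby-step giant-step with step n = ⌈√109⌉ = 11.
Baby steps 56^j mod 109 (j:value) for j=0..10: 0:1, 1:56, 2:84, 3:17, 4:80, 5:11, 6:71, 7:52, 8:78, 9:8, 10:12.
Giant-step multiplier: 56^(-11) ≡ 56^(108-11) = 56^97 ≡ 103 (mod 109).
Giant steps γ_i = 20·103^i mod 109: γ_0=20, γ_1=98, γ_2=66, γ_3=40, γ_4=87, γ_5=23, γ_6=80 (in table at j=4).
x = i·n + j = 6·11 + 4 = 70.
Check: 56^70 ≡ 20 (mod 109).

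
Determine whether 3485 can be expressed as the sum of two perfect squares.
2² + 59² (a=2, b=59)

Factorization: 3485 = 5 × 17 × 41
By Fermat: n is sum of two squares iff every prime p ≡ 3 (mod 4) appears to even power.
All primes ≡ 3 (mod 4) appear to even power.
Search a = 0, 1, 2, … for 3485 - a² a perfect square: first hit at a = 2: 3485 - 4 = 3481 = 59².
3485 = 2² + 59² = 4 + 3481 ✓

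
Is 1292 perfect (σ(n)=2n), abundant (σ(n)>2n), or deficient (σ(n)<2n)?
deficient

Proper divisors of 1292: sum = 1 + 2 + 4 + 17 + 19 + 34 + 38 + 68 + 76 + 323 + 646 = 1228
Since 1228 < 1292, 1292 is deficient.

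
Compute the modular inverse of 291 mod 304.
187

gcd(291, 304) = 1, so the inverse exists.
Extended Euclidean algorithm on (304, 291):
304 = 1 × 291 + 13  ⟹  13 = (1)·304 + (-1)·291
291 = 22 × 13 + 5  ⟹  5 = (-22)·304 + (23)·291
13 = 2 × 5 + 3  ⟹  3 = (45)·304 + (-47)·291
5 = 1 × 3 + 2  ⟹  2 = (-67)·304 + (70)·291
3 = 1 × 2 + 1  ⟹  1 = (112)·304 + (-117)·291
So (-117)·291 ≡ 1 (mod 304), i.e. 291^(-1) ≡ -117 ≡ 187 (mod 304).
Check: 291 × 187 = 54417 ≡ 1 (mod 304)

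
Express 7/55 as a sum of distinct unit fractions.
1/8 + 1/440

Greedy algorithm:
7/55: ceiling(55/7) = 8, use 1/8
1/440: ceiling(440/1) = 440, use 1/440
Result: 7/55 = 1/8 + 1/440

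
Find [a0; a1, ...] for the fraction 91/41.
[2; 4, 1, 1, 4]

Euclidean algorithm steps:
91 = 2 × 41 + 9
41 = 4 × 9 + 5
9 = 1 × 5 + 4
5 = 1 × 4 + 1
4 = 4 × 1 + 0
Continued fraction: [2; 4, 1, 1, 4]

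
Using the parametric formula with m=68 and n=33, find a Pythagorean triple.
(3535, 4488, 5713)

Euclid's formula: a = m² - n², b = 2mn, c = m² + n²
m = 68, n = 33
a = 68² - 33² = 4624 - 1089 = 3535
b = 2 × 68 × 33 = 4488
c = 68² + 33² = 4624 + 1089 = 5713
Verification: 3535² + 4488² = 12496225 + 20142144 = 32638369 = 5713² ✓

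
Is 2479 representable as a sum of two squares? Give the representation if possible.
Not possible

Factorization: 2479 = 37 × 67
By Fermat: n is sum of two squares iff every prime p ≡ 3 (mod 4) appears to even power.
Prime(s) ≡ 3 (mod 4) with odd exponent: [(67, 1)]
Therefore 2479 cannot be expressed as a² + b².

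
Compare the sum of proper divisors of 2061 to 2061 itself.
deficient

Proper divisors of 2061: sum = 1 + 3 + 9 + 229 + 687 = 929
Since 929 < 2061, 2061 is deficient.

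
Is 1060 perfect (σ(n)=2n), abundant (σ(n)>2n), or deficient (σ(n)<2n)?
abundant

Proper divisors of 1060: sum = 1 + 2 + 4 + 5 + 10 + 20 + 53 + 106 + 212 + 265 + 530 = 1208
Since 1208 > 1060, 1060 is abundant.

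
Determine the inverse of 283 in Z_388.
303

gcd(283, 388) = 1, so the inverse exists.
Extended Euclidean algorithm on (388, 283):
388 = 1 × 283 + 105  ⟹  105 = (1)·388 + (-1)·283
283 = 2 × 105 + 73  ⟹  73 = (-2)·388 + (3)·283
105 = 1 × 73 + 32  ⟹  32 = (3)·388 + (-4)·283
73 = 2 × 32 + 9  ⟹  9 = (-8)·388 + (11)·283
32 = 3 × 9 + 5  ⟹  5 = (27)·388 + (-37)·283
9 = 1 × 5 + 4  ⟹  4 = (-35)·388 + (48)·283
5 = 1 × 4 + 1  ⟹  1 = (62)·388 + (-85)·283
So (-85)·283 ≡ 1 (mod 388), i.e. 283^(-1) ≡ -85 ≡ 303 (mod 388).
Check: 283 × 303 = 85749 ≡ 1 (mod 388)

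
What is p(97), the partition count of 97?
133230930

p(n) counts ways to write n as a sum of positive integers (order ignored).
Euler's pentagonal recurrence: p(k) = p(k-1) + p(k-2) - p(k-5) - p(k-7) + p(k-12) + p(k-15) - ... (offsets j(3j∓1)/2, signs ++--, p(0)=1, p(<0)=0).
DP table for k = 0..96: p(0)=1, p(1)=1, p(2)=2, p(3)=3, p(4)=5, p(5)=7, p(6)=11, p(7)=15, p(8)=22, p(9)=30, p(10)=42, p(11)=56, p(12)=77, p(13)=101, p(14)=135, p(15)=176, p(16)=231, p(17)=297, p(18)=385, p(19)=490, p(20)=627, p(21)=792, p(22)=1002, p(23)=1255, p(24)=1575, p(25)=1958, p(26)=2436, p(27)=3010, p(28)=3718, p(29)=4565, p(30)=5604, p(31)=6842, p(32)=8349, p(33)=10143, p(34)=12310, p(35)=14883, p(36)=17977, p(37)=21637, p(38)=26015, p(39)=31185, p(40)=37338, p(41)=44583, p(42)=53174, p(43)=63261, p(44)=75175, p(45)=89134, p(46)=105558, p(47)=124754, p(48)=147273, p(49)=173525, p(50)=204226, p(51)=239943, p(52)=281589, p(53)=329931, p(54)=386155, p(55)=451276, p(56)=526823, p(57)=614154, p(58)=715220, p(59)=831820, p(60)=966467, p(61)=1121505, p(62)=1300156, p(63)=1505499, p(64)=1741630, p(65)=2012558, p(66)=2323520, p(67)=2679689, p(68)=3087735, p(69)=3554345, p(70)=4087968, p(71)=4697205, p(72)=5392783, p(73)=6185689, p(74)=7089500, p(75)=8118264, p(76)=9289091, p(77)=10619863, p(78)=12132164, p(79)=13848650, p(80)=15796476, p(81)=18004327, p(82)=20506255, p(83)=23338469, p(84)=26543660, p(85)=30167357, p(86)=34262962, p(87)=38887673, p(88)=44108109, p(89)=49995925, p(90)=56634173, p(91)=64112359, p(92)=72533807, p(93)=82010177, p(94)=92669720, p(95)=104651419, p(96)=118114304.
Final step: p(97) = p(96) + p(95) - p(92) - p(90) + p(85) + p(82) - p(75) - p(71) + p(62) + p(57) - p(46) - p(40) + p(27) + p(20) - p(5)
= 118114304 + 104651419 - 72533807 - 56634173 + 30167357 + 20506255 - 8118264 - 4697205 + 1300156 + 614154 - 105558 - 37338 + 3010 + 627 - 7
= 133230930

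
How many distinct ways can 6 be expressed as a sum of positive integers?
11

p(n) counts ways to write n as a sum of positive integers (order ignored).
Examples: 6; 5 + 1; 4 + 2; 4 + 1 + 1; 3 + 3; ... (11 total)
p(6) = 11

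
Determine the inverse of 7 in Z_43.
37

gcd(7, 43) = 1, so the inverse exists.
Extended Euclidean algorithm on (43, 7):
43 = 6 × 7 + 1  ⟹  1 = (1)·43 + (-6)·7
So (-6)·7 ≡ 1 (mod 43), i.e. 7^(-1) ≡ -6 ≡ 37 (mod 43).
Check: 7 × 37 = 259 ≡ 1 (mod 43)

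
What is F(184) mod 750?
663

Matrix identity: Q^n = [[F_(n+1), F_n], [F_n, F_(n-1)]] with Q = [[1,1],[1,0]].
n = 184 = 10111000₂. Square-and-multiply, entries mod 750:
Q^1 = [[1,1],[1,0]]
Q^2 = (Q^1)² = [[2,1],[1,1]]
Q^5 = (Q^2)²·Q = [[8,5],[5,3]]
Q^11 = (Q^5)²·Q = [[144,89],[89,55]]
Q^23 = (Q^11)²·Q = [[618,157],[157,461]]
Q^46 = (Q^23)² = [[73,653],[653,170]]
Q^92 = (Q^46)² = [[488,429],[429,59]]
Q^184 = (Q^92)² = [[685,663],[663,22]]
F_184 mod 750 = Q^184[0][1] = 663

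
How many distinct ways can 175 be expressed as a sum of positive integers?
435157697830

p(n) counts ways to write n as a sum of positive integers (order ignored).
Euler's pentagonal recurrence: p(k) = p(k-1) + p(k-2) - p(k-5) - p(k-7) + p(k-12) + p(k-15) - ... (offsets j(3j∓1)/2, signs ++--, p(0)=1, p(<0)=0).
DP table for k = 0..174: p(0)=1, p(1)=1, p(2)=2, p(3)=3, p(4)=5, p(5)=7, p(6)=11, p(7)=15, p(8)=22, p(9)=30, p(10)=42, p(11)=56, p(12)=77, p(13)=101, p(14)=135, p(15)=176, p(16)=231, p(17)=297, p(18)=385, p(19)=490, p(20)=627, p(21)=792, p(22)=1002, p(23)=1255, p(24)=1575, p(25)=1958, p(26)=2436, p(27)=3010, p(28)=3718, p(29)=4565, p(30)=5604, p(31)=6842, p(32)=8349, p(33)=10143, p(34)=12310, p(35)=14883, p(36)=17977, p(37)=21637, p(38)=26015, p(39)=31185, p(40)=37338, p(41)=44583, p(42)=53174, p(43)=63261, p(44)=75175, p(45)=89134, p(46)=105558, p(47)=124754, p(48)=147273, p(49)=173525, p(50)=204226, p(51)=239943, p(52)=281589, p(53)=329931, p(54)=386155, p(55)=451276, p(56)=526823, p(57)=614154, p(58)=715220, p(59)=831820, p(60)=966467, p(61)=1121505, p(62)=1300156, p(63)=1505499, p(64)=1741630, p(65)=2012558, p(66)=2323520, p(67)=2679689, p(68)=3087735, p(69)=3554345, p(70)=4087968, p(71)=4697205, p(72)=5392783, p(73)=6185689, p(74)=7089500, p(75)=8118264, p(76)=9289091, p(77)=10619863, p(78)=12132164, p(79)=13848650, p(80)=15796476, p(81)=18004327, p(82)=20506255, p(83)=23338469, p(84)=26543660, p(85)=30167357, p(86)=34262962, p(87)=38887673, p(88)=44108109, p(89)=49995925, p(90)=56634173, p(91)=64112359, p(92)=72533807, p(93)=82010177, p(94)=92669720, p(95)=104651419, p(96)=118114304, p(97)=133230930, p(98)=150198136, p(99)=169229875, p(100)=190569292, p(101)=214481126, p(102)=241265379, p(103)=271248950, p(104)=304801365, p(105)=342325709, p(106)=384276336, p(107)=431149389, p(108)=483502844, p(109)=541946240, p(110)=607163746, p(111)=679903203, p(112)=761002156, p(113)=851376628, p(114)=952050665, p(115)=1064144451, p(116)=1188908248, p(117)=1327710076, p(118)=1482074143, p(119)=1653668665, p(120)=1844349560, p(121)=2056148051, p(122)=2291320912, p(123)=2552338241, p(124)=2841940500, p(125)=3163127352, p(126)=3519222692, p(127)=3913864295, p(128)=4351078600, p(129)=4835271870, p(130)=5371315400, p(131)=5964539504, p(132)=6620830889, p(133)=7346629512, p(134)=8149040695, p(135)=9035836076, p(136)=10015581680, p(137)=11097645016, p(138)=12292341831, p(139)=13610949895, p(140)=15065878135, p(141)=16670689208, p(142)=18440293320, p(143)=20390982757, p(144)=22540654445, p(145)=24908858009, p(146)=27517052599, p(147)=30388671978, p(148)=33549419497, p(149)=37027355200, p(150)=40853235313, p(151)=45060624582, p(152)=49686288421, p(153)=54770336324, p(154)=60356673280, p(155)=66493182097, p(156)=73232243759, p(157)=80630964769, p(158)=88751778802, p(159)=97662728555, p(160)=107438159466, p(161)=118159068427, p(162)=129913904637, p(163)=142798995930, p(164)=156919475295, p(165)=172389800255, p(166)=189334822579, p(167)=207890420102, p(168)=228204732751, p(169)=250438925115, p(170)=274768617130, p(171)=301384802048, p(172)=330495499613, p(173)=362326859895, p(174)=397125074750.
Final step: p(175) = p(174) + p(173) - p(170) - p(168) + p(163) + p(160) - p(153) - p(149) + p(140) + p(135) - p(124) - p(118) + p(105) + p(98) - p(83) - p(75) + p(58) + p(49) - p(30) - p(20)
= 397125074750 + 362326859895 - 274768617130 - 228204732751 + 142798995930 + 107438159466 - 54770336324 - 37027355200 + 15065878135 + 9035836076 - 2841940500 - 1482074143 + 342325709 + 150198136 - 23338469 - 8118264 + 715220 + 173525 - 5604 - 627
= 435157697830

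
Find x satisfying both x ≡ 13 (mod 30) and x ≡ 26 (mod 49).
1153

Using Chinese Remainder Theorem:
M = 30 × 49 = 1470
M1 = 49, M2 = 30
y1 = 49^(-1) mod 30 = 19
y2 = 30^(-1) mod 49 = 18
x = (13×49×19 + 26×30×18) mod 1470 = 1153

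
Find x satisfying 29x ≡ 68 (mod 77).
x ≡ 5 (mod 77)

gcd(29, 77) = 1, which divides 68, so solutions exist.
Find 29^(-1) mod 77 by the extended Euclidean algorithm:
77 = 2 × 29 + 19  ⟹  19 = (1)·77 + (-2)·29
29 = 1 × 19 + 10  ⟹  10 = (-1)·77 + (3)·29
19 = 1 × 10 + 9  ⟹  9 = (2)·77 + (-5)·29
10 = 1 × 9 + 1  ⟹  1 = (-3)·77 + (8)·29
So (8)·29 ≡ 1 (mod 77), i.e. 29^(-1) ≡ 8 (mod 77).
x ≡ 8 × 68 = 544 ≡ 5 (mod 77).
Check: 29 × 5 = 145 ≡ 68 (mod 77).
Unique solution: x ≡ 5 (mod 77)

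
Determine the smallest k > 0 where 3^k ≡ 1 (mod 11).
5

11 is prime, so ord(3) divides φ(11) = 10.
Divisors of 10: 1, 2, 5, 10.
Repeated squaring: 3^1 ≡ 3, 3^2 ≡ 9, 3^4 ≡ 4, 3^8 ≡ 5 (mod 11).
Test 3^d mod 11 for each divisor d in increasing order:
3^1 ≡ 3
3^2 ≡ 9
3^5 = 3^4·3^1 ≡ 1  ← first divisor giving 1
The order is 5.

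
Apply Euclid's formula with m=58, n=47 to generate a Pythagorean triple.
(1155, 5452, 5573)

Euclid's formula: a = m² - n², b = 2mn, c = m² + n²
m = 58, n = 47
a = 58² - 47² = 3364 - 2209 = 1155
b = 2 × 58 × 47 = 5452
c = 58² + 47² = 3364 + 2209 = 5573
Verification: 1155² + 5452² = 1334025 + 29724304 = 31058329 = 5573² ✓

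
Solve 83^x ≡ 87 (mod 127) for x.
120

Baby-step giant-step with step n = ⌈√127⌉ = 12.
Baby steps 83^j mod 127 (j:value) for j=0..11: 0:1, 1:83, 2:31, 3:33, 4:72, 5:7, 6:73, 7:90, 8:104, 9:123, 10:49, 11:3.
Giant-step multiplier: 83^(-12) ≡ 83^(126-12) = 83^114 ≡ 76 (mod 127).
Giant steps γ_i = 87·76^i mod 127: γ_0=87, γ_1=8, γ_2=100, γ_3=107, γ_4=4, γ_5=50, γ_6=117, γ_7=2, γ_8=25, γ_9=122, γ_10=1 (in table at j=0).
x = i·n + j = 10·12 + 0 = 120.
Check: 83^120 ≡ 87 (mod 127).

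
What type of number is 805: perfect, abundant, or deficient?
deficient

Proper divisors of 805: sum = 1 + 5 + 7 + 23 + 35 + 115 + 161 = 347
Since 347 < 805, 805 is deficient.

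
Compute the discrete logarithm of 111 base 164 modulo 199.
174

Baby-step giant-step with step n = ⌈√199⌉ = 15.
Baby steps 164^j mod 199 (j:value) for j=0..14: 0:1, 1:164, 2:31, 3:109, 4:165, 5:195, 6:140, 7:75, 8:161, 9:136, 10:16, 11:37, 12:98, 13:152, 14:53.
Giant-step multiplier: 164^(-15) ≡ 164^(198-15) = 164^183 ≡ 171 (mod 199).
Giant steps γ_i = 111·171^i mod 199: γ_0=111, γ_1=76, γ_2=61, γ_3=83, γ_4=64, γ_5=198, γ_6=28, γ_7=12, γ_8=62, γ_9=55, γ_10=52, γ_11=136 (in table at j=9).
x = i·n + j = 11·15 + 9 = 174.
Check: 164^174 ≡ 111 (mod 199).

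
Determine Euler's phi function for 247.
216

247 = 13 × 19
φ(n) = n × ∏(1 - 1/p) for each prime p dividing n
φ(247) = 247 × (1 - 1/13) × (1 - 1/19) = 216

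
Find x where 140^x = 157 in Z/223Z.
165

Baby-step giant-step with step n = ⌈√223⌉ = 15.
Baby steps 140^j mod 223 (j:value) for j=0..14: 0:1, 1:140, 2:199, 3:208, 4:130, 5:137, 6:2, 7:57, 8:175, 9:193, 10:37, 11:51, 12:4, 13:114, 14:127.
Giant-step multiplier: 140^(-15) ≡ 140^(222-15) = 140^207 ≡ 26 (mod 223).
Giant steps γ_i = 157·26^i mod 223: γ_0=157, γ_1=68, γ_2=207, γ_3=30, γ_4=111, γ_5=210, γ_6=108, γ_7=132, γ_8=87, γ_9=32, γ_10=163, γ_11=1 (in table at j=0).
x = i·n + j = 11·15 + 0 = 165.
Check: 140^165 ≡ 157 (mod 223).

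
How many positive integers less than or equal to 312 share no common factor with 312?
96

312 = 2^3 × 3 × 13
φ(n) = n × ∏(1 - 1/p) for each prime p dividing n
φ(312) = 312 × (1 - 1/2) × (1 - 1/3) × (1 - 1/13) = 96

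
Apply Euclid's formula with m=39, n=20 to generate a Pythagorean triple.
(1121, 1560, 1921)

Euclid's formula: a = m² - n², b = 2mn, c = m² + n²
m = 39, n = 20
a = 39² - 20² = 1521 - 400 = 1121
b = 2 × 39 × 20 = 1560
c = 39² + 20² = 1521 + 400 = 1921
Verification: 1121² + 1560² = 1256641 + 2433600 = 3690241 = 1921² ✓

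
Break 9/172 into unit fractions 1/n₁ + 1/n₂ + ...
1/20 + 1/430

Greedy algorithm:
9/172: ceiling(172/9) = 20, use 1/20
1/430: ceiling(430/1) = 430, use 1/430
Result: 9/172 = 1/20 + 1/430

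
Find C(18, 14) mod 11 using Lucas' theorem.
2

Using Lucas' theorem:
Write n=18 and k=14 in base 11:
n in base 11: [1, 7]
k in base 11: [1, 3]
C(18,14) mod 11 = ∏ C(n_i, k_i) mod 11
Digit binomials (mod 11): C(1,1) = 1; C(7,3) = 35 ≡ 2
Product: 1 × 2 = 2 ≡ 2 (mod 11)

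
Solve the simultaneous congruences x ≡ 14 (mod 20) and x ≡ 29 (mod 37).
214

Using Chinese Remainder Theorem:
M = 20 × 37 = 740
M1 = 37, M2 = 20
y1 = 37^(-1) mod 20 = 13
y2 = 20^(-1) mod 37 = 13
x = (14×37×13 + 29×20×13) mod 740 = 214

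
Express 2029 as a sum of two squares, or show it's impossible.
2² + 45² (a=2, b=45)

Factorization: 2029 = 2029
By Fermat: n is sum of two squares iff every prime p ≡ 3 (mod 4) appears to even power.
All primes ≡ 3 (mod 4) appear to even power.
Search a = 0, 1, 2, … for 2029 - a² a perfect square: first hit at a = 2: 2029 - 4 = 2025 = 45².
2029 = 2² + 45² = 4 + 2025 ✓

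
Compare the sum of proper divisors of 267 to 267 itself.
deficient

Proper divisors of 267: sum = 1 + 3 + 89 = 93
Since 93 < 267, 267 is deficient.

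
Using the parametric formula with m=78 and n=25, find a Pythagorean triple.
(5459, 3900, 6709)

Euclid's formula: a = m² - n², b = 2mn, c = m² + n²
m = 78, n = 25
a = 78² - 25² = 6084 - 625 = 5459
b = 2 × 78 × 25 = 3900
c = 78² + 25² = 6084 + 625 = 6709
Verification: 5459² + 3900² = 29800681 + 15210000 = 45010681 = 6709² ✓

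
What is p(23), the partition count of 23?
1255

p(n) counts ways to write n as a sum of positive integers (order ignored).
Euler's pentagonal recurrence: p(k) = p(k-1) + p(k-2) - p(k-5) - p(k-7) + p(k-12) + p(k-15) - ... (offsets j(3j∓1)/2, signs ++--, p(0)=1, p(<0)=0).
DP table for k = 0..22: p(0)=1, p(1)=1, p(2)=2, p(3)=3, p(4)=5, p(5)=7, p(6)=11, p(7)=15, p(8)=22, p(9)=30, p(10)=42, p(11)=56, p(12)=77, p(13)=101, p(14)=135, p(15)=176, p(16)=231, p(17)=297, p(18)=385, p(19)=490, p(20)=627, p(21)=792, p(22)=1002.
Final step: p(23) = p(22) + p(21) - p(18) - p(16) + p(11) + p(8) - p(1)
= 1002 + 792 - 385 - 231 + 56 + 22 - 1
= 1255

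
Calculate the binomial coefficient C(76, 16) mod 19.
0

Using Lucas' theorem:
Write n=76 and k=16 in base 19:
n in base 19: [4, 0]
k in base 19: [0, 16]
C(76,16) mod 19 = ∏ C(n_i, k_i) mod 19
Digit binomials (mod 19): C(4,0) = 1; C(0,16) = 0 (k_i > n_i)
Product: 1 × 0 = 0 ≡ 0 (mod 19)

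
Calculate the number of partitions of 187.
1280011042268

p(n) counts ways to write n as a sum of positive integers (order ignored).
Euler's pentagonal recurrence: p(k) = p(k-1) + p(k-2) - p(k-5) - p(k-7) + p(k-12) + p(k-15) - ... (offsets j(3j∓1)/2, signs ++--, p(0)=1, p(<0)=0).
DP table for k = 0..186: p(0)=1, p(1)=1, p(2)=2, p(3)=3, p(4)=5, p(5)=7, p(6)=11, p(7)=15, p(8)=22, p(9)=30, p(10)=42, p(11)=56, p(12)=77, p(13)=101, p(14)=135, p(15)=176, p(16)=231, p(17)=297, p(18)=385, p(19)=490, p(20)=627, p(21)=792, p(22)=1002, p(23)=1255, p(24)=1575, p(25)=1958, p(26)=2436, p(27)=3010, p(28)=3718, p(29)=4565, p(30)=5604, p(31)=6842, p(32)=8349, p(33)=10143, p(34)=12310, p(35)=14883, p(36)=17977, p(37)=21637, p(38)=26015, p(39)=31185, p(40)=37338, p(41)=44583, p(42)=53174, p(43)=63261, p(44)=75175, p(45)=89134, p(46)=105558, p(47)=124754, p(48)=147273, p(49)=173525, p(50)=204226, p(51)=239943, p(52)=281589, p(53)=329931, p(54)=386155, p(55)=451276, p(56)=526823, p(57)=614154, p(58)=715220, p(59)=831820, p(60)=966467, p(61)=1121505, p(62)=1300156, p(63)=1505499, p(64)=1741630, p(65)=2012558, p(66)=2323520, p(67)=2679689, p(68)=3087735, p(69)=3554345, p(70)=4087968, p(71)=4697205, p(72)=5392783, p(73)=6185689, p(74)=7089500, p(75)=8118264, p(76)=9289091, p(77)=10619863, p(78)=12132164, p(79)=13848650, p(80)=15796476, p(81)=18004327, p(82)=20506255, p(83)=23338469, p(84)=26543660, p(85)=30167357, p(86)=34262962, p(87)=38887673, p(88)=44108109, p(89)=49995925, p(90)=56634173, p(91)=64112359, p(92)=72533807, p(93)=82010177, p(94)=92669720, p(95)=104651419, p(96)=118114304, p(97)=133230930, p(98)=150198136, p(99)=169229875, p(100)=190569292, p(101)=214481126, p(102)=241265379, p(103)=271248950, p(104)=304801365, p(105)=342325709, p(106)=384276336, p(107)=431149389, p(108)=483502844, p(109)=541946240, p(110)=607163746, p(111)=679903203, p(112)=761002156, p(113)=851376628, p(114)=952050665, p(115)=1064144451, p(116)=1188908248, p(117)=1327710076, p(118)=1482074143, p(119)=1653668665, p(120)=1844349560, p(121)=2056148051, p(122)=2291320912, p(123)=2552338241, p(124)=2841940500, p(125)=3163127352, p(126)=3519222692, p(127)=3913864295, p(128)=4351078600, p(129)=4835271870, p(130)=5371315400, p(131)=5964539504, p(132)=6620830889, p(133)=7346629512, p(134)=8149040695, p(135)=9035836076, p(136)=10015581680, p(137)=11097645016, p(138)=12292341831, p(139)=13610949895, p(140)=15065878135, p(141)=16670689208, p(142)=18440293320, p(143)=20390982757, p(144)=22540654445, p(145)=24908858009, p(146)=27517052599, p(147)=30388671978, p(148)=33549419497, p(149)=37027355200, p(150)=40853235313, p(151)=45060624582, p(152)=49686288421, p(153)=54770336324, p(154)=60356673280, p(155)=66493182097, p(156)=73232243759, p(157)=80630964769, p(158)=88751778802, p(159)=97662728555, p(160)=107438159466, p(161)=118159068427, p(162)=129913904637, p(163)=142798995930, p(164)=156919475295, p(165)=172389800255, p(166)=189334822579, p(167)=207890420102, p(168)=228204732751, p(169)=250438925115, p(170)=274768617130, p(171)=301384802048, p(172)=330495499613, p(173)=362326859895, p(174)=397125074750, p(175)=435157697830, p(176)=476715857290, p(177)=522115831195, p(178)=571701605655, p(179)=625846753120, p(180)=684957390936, p(181)=749474411781, p(182)=819876908323, p(183)=896684817527, p(184)=980462880430, p(185)=1071823774337, p(186)=1171432692373.
Final step: p(187) = p(186) + p(185) - p(182) - p(180) + p(175) + p(172) - p(165) - p(161) + p(152) + p(147) - p(136) - p(130) + p(117) + p(110) - p(95) - p(87) + p(70) + p(61) - p(42) - p(32) + p(11) + p(0)
= 1171432692373 + 1071823774337 - 819876908323 - 684957390936 + 435157697830 + 330495499613 - 172389800255 - 118159068427 + 49686288421 + 30388671978 - 10015581680 - 5371315400 + 1327710076 + 607163746 - 104651419 - 38887673 + 4087968 + 1121505 - 53174 - 8349 + 56 + 1
= 1280011042268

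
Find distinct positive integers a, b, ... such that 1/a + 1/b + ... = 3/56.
1/19 + 1/1064

Greedy algorithm:
3/56: ceiling(56/3) = 19, use 1/19
1/1064: ceiling(1064/1) = 1064, use 1/1064
Result: 3/56 = 1/19 + 1/1064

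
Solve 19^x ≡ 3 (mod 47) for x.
26

Baby-step giant-step with step n = ⌈√47⌉ = 7.
Baby steps 19^j mod 47 (j:value) for j=0..6: 0:1, 1:19, 2:32, 3:44, 4:37, 5:45, 6:9.
Giant-step multiplier: 19^(-7) ≡ 19^(46-7) = 19^39 ≡ 11 (mod 47).
Giant steps γ_i = 3·11^i mod 47: γ_0=3, γ_1=33, γ_2=34, γ_3=45 (in table at j=5).
x = i·n + j = 3·7 + 5 = 26.
Check: 19^26 ≡ 3 (mod 47).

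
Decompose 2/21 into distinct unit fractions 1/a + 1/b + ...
1/11 + 1/231

Greedy algorithm:
2/21: ceiling(21/2) = 11, use 1/11
1/231: ceiling(231/1) = 231, use 1/231
Result: 2/21 = 1/11 + 1/231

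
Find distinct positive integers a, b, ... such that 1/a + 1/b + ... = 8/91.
1/12 + 1/219 + 1/79716

Greedy algorithm:
8/91: ceiling(91/8) = 12, use 1/12
5/1092: ceiling(1092/5) = 219, use 1/219
1/79716: ceiling(79716/1) = 79716, use 1/79716
Result: 8/91 = 1/12 + 1/219 + 1/79716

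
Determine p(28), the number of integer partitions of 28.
3718

p(n) counts ways to write n as a sum of positive integers (order ignored).
Euler's pentagonal recurrence: p(k) = p(k-1) + p(k-2) - p(k-5) - p(k-7) + p(k-12) + p(k-15) - ... (offsets j(3j∓1)/2, signs ++--, p(0)=1, p(<0)=0).
DP table for k = 0..27: p(0)=1, p(1)=1, p(2)=2, p(3)=3, p(4)=5, p(5)=7, p(6)=11, p(7)=15, p(8)=22, p(9)=30, p(10)=42, p(11)=56, p(12)=77, p(13)=101, p(14)=135, p(15)=176, p(16)=231, p(17)=297, p(18)=385, p(19)=490, p(20)=627, p(21)=792, p(22)=1002, p(23)=1255, p(24)=1575, p(25)=1958, p(26)=2436, p(27)=3010.
Final step: p(28) = p(27) + p(26) - p(23) - p(21) + p(16) + p(13) - p(6) - p(2)
= 3010 + 2436 - 1255 - 792 + 231 + 101 - 11 - 2
= 3718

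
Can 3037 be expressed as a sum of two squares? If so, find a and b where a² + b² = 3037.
11² + 54² (a=11, b=54)

Factorization: 3037 = 3037
By Fermat: n is sum of two squares iff every prime p ≡ 3 (mod 4) appears to even power.
All primes ≡ 3 (mod 4) appear to even power.
Search a = 0, 1, 2, … for 3037 - a² a perfect square: first hit at a = 11: 3037 - 121 = 2916 = 54².
3037 = 11² + 54² = 121 + 2916 ✓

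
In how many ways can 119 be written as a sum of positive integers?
1653668665

p(n) counts ways to write n as a sum of positive integers (order ignored).
Euler's pentagonal recurrence: p(k) = p(k-1) + p(k-2) - p(k-5) - p(k-7) + p(k-12) + p(k-15) - ... (offsets j(3j∓1)/2, signs ++--, p(0)=1, p(<0)=0).
DP table for k = 0..118: p(0)=1, p(1)=1, p(2)=2, p(3)=3, p(4)=5, p(5)=7, p(6)=11, p(7)=15, p(8)=22, p(9)=30, p(10)=42, p(11)=56, p(12)=77, p(13)=101, p(14)=135, p(15)=176, p(16)=231, p(17)=297, p(18)=385, p(19)=490, p(20)=627, p(21)=792, p(22)=1002, p(23)=1255, p(24)=1575, p(25)=1958, p(26)=2436, p(27)=3010, p(28)=3718, p(29)=4565, p(30)=5604, p(31)=6842, p(32)=8349, p(33)=10143, p(34)=12310, p(35)=14883, p(36)=17977, p(37)=21637, p(38)=26015, p(39)=31185, p(40)=37338, p(41)=44583, p(42)=53174, p(43)=63261, p(44)=75175, p(45)=89134, p(46)=105558, p(47)=124754, p(48)=147273, p(49)=173525, p(50)=204226, p(51)=239943, p(52)=281589, p(53)=329931, p(54)=386155, p(55)=451276, p(56)=526823, p(57)=614154, p(58)=715220, p(59)=831820, p(60)=966467, p(61)=1121505, p(62)=1300156, p(63)=1505499, p(64)=1741630, p(65)=2012558, p(66)=2323520, p(67)=2679689, p(68)=3087735, p(69)=3554345, p(70)=4087968, p(71)=4697205, p(72)=5392783, p(73)=6185689, p(74)=7089500, p(75)=8118264, p(76)=9289091, p(77)=10619863, p(78)=12132164, p(79)=13848650, p(80)=15796476, p(81)=18004327, p(82)=20506255, p(83)=23338469, p(84)=26543660, p(85)=30167357, p(86)=34262962, p(87)=38887673, p(88)=44108109, p(89)=49995925, p(90)=56634173, p(91)=64112359, p(92)=72533807, p(93)=82010177, p(94)=92669720, p(95)=104651419, p(96)=118114304, p(97)=133230930, p(98)=150198136, p(99)=169229875, p(100)=190569292, p(101)=214481126, p(102)=241265379, p(103)=271248950, p(104)=304801365, p(105)=342325709, p(106)=384276336, p(107)=431149389, p(108)=483502844, p(109)=541946240, p(110)=607163746, p(111)=679903203, p(112)=761002156, p(113)=851376628, p(114)=952050665, p(115)=1064144451, p(116)=1188908248, p(117)=1327710076, p(118)=1482074143.
Final step: p(119) = p(118) + p(117) - p(114) - p(112) + p(107) + p(104) - p(97) - p(93) + p(84) + p(79) - p(68) - p(62) + p(49) + p(42) - p(27) - p(19) + p(2)
= 1482074143 + 1327710076 - 952050665 - 761002156 + 431149389 + 304801365 - 133230930 - 82010177 + 26543660 + 13848650 - 3087735 - 1300156 + 173525 + 53174 - 3010 - 490 + 2
= 1653668665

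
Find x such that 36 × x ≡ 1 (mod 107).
3

gcd(36, 107) = 1, so the inverse exists.
Extended Euclidean algorithm on (107, 36):
107 = 2 × 36 + 35  ⟹  35 = (1)·107 + (-2)·36
36 = 1 × 35 + 1  ⟹  1 = (-1)·107 + (3)·36
So (3)·36 ≡ 1 (mod 107), i.e. 36^(-1) ≡ 3 (mod 107).
Check: 36 × 3 = 108 ≡ 1 (mod 107)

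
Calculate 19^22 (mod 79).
9

Repeated squaring. Binary of 22 = 10110.
19^1 ≡ 19 (mod 79); 19^2 ≡ 45 (mod 79); 19^4 ≡ 50 (mod 79); 19^8 ≡ 51 (mod 79); 19^16 ≡ 73 (mod 79)
19^22 = 19^2 × 19^4 × 19^16 ≡ 9 (mod 79)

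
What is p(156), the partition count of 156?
73232243759

p(n) counts ways to write n as a sum of positive integers (order ignored).
Euler's pentagonal recurrence: p(k) = p(k-1) + p(k-2) - p(k-5) - p(k-7) + p(k-12) + p(k-15) - ... (offsets j(3j∓1)/2, signs ++--, p(0)=1, p(<0)=0).
DP table for k = 0..155: p(0)=1, p(1)=1, p(2)=2, p(3)=3, p(4)=5, p(5)=7, p(6)=11, p(7)=15, p(8)=22, p(9)=30, p(10)=42, p(11)=56, p(12)=77, p(13)=101, p(14)=135, p(15)=176, p(16)=231, p(17)=297, p(18)=385, p(19)=490, p(20)=627, p(21)=792, p(22)=1002, p(23)=1255, p(24)=1575, p(25)=1958, p(26)=2436, p(27)=3010, p(28)=3718, p(29)=4565, p(30)=5604, p(31)=6842, p(32)=8349, p(33)=10143, p(34)=12310, p(35)=14883, p(36)=17977, p(37)=21637, p(38)=26015, p(39)=31185, p(40)=37338, p(41)=44583, p(42)=53174, p(43)=63261, p(44)=75175, p(45)=89134, p(46)=105558, p(47)=124754, p(48)=147273, p(49)=173525, p(50)=204226, p(51)=239943, p(52)=281589, p(53)=329931, p(54)=386155, p(55)=451276, p(56)=526823, p(57)=614154, p(58)=715220, p(59)=831820, p(60)=966467, p(61)=1121505, p(62)=1300156, p(63)=1505499, p(64)=1741630, p(65)=2012558, p(66)=2323520, p(67)=2679689, p(68)=3087735, p(69)=3554345, p(70)=4087968, p(71)=4697205, p(72)=5392783, p(73)=6185689, p(74)=7089500, p(75)=8118264, p(76)=9289091, p(77)=10619863, p(78)=12132164, p(79)=13848650, p(80)=15796476, p(81)=18004327, p(82)=20506255, p(83)=23338469, p(84)=26543660, p(85)=30167357, p(86)=34262962, p(87)=38887673, p(88)=44108109, p(89)=49995925, p(90)=56634173, p(91)=64112359, p(92)=72533807, p(93)=82010177, p(94)=92669720, p(95)=104651419, p(96)=118114304, p(97)=133230930, p(98)=150198136, p(99)=169229875, p(100)=190569292, p(101)=214481126, p(102)=241265379, p(103)=271248950, p(104)=304801365, p(105)=342325709, p(106)=384276336, p(107)=431149389, p(108)=483502844, p(109)=541946240, p(110)=607163746, p(111)=679903203, p(112)=761002156, p(113)=851376628, p(114)=952050665, p(115)=1064144451, p(116)=1188908248, p(117)=1327710076, p(118)=1482074143, p(119)=1653668665, p(120)=1844349560, p(121)=2056148051, p(122)=2291320912, p(123)=2552338241, p(124)=2841940500, p(125)=3163127352, p(126)=3519222692, p(127)=3913864295, p(128)=4351078600, p(129)=4835271870, p(130)=5371315400, p(131)=5964539504, p(132)=6620830889, p(133)=7346629512, p(134)=8149040695, p(135)=9035836076, p(136)=10015581680, p(137)=11097645016, p(138)=12292341831, p(139)=13610949895, p(140)=15065878135, p(141)=16670689208, p(142)=18440293320, p(143)=20390982757, p(144)=22540654445, p(145)=24908858009, p(146)=27517052599, p(147)=30388671978, p(148)=33549419497, p(149)=37027355200, p(150)=40853235313, p(151)=45060624582, p(152)=49686288421, p(153)=54770336324, p(154)=60356673280, p(155)=66493182097.
Final step: p(156) = p(155) + p(154) - p(151) - p(149) + p(144) + p(141) - p(134) - p(130) + p(121) + p(116) - p(105) - p(99) + p(86) + p(79) - p(64) - p(56) + p(39) + p(30) - p(11) - p(1)
= 66493182097 + 60356673280 - 45060624582 - 37027355200 + 22540654445 + 16670689208 - 8149040695 - 5371315400 + 2056148051 + 1188908248 - 342325709 - 169229875 + 34262962 + 13848650 - 1741630 - 526823 + 31185 + 5604 - 56 - 1
= 73232243759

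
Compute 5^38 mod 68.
53

Repeated squaring. Binary of 38 = 100110.
5^1 ≡ 5 (mod 68); 5^2 ≡ 25 (mod 68); 5^4 ≡ 13 (mod 68); 5^8 ≡ 33 (mod 68); 5^16 ≡ 1 (mod 68); 5^32 ≡ 1 (mod 68)
5^38 = 5^2 × 5^4 × 5^32 ≡ 53 (mod 68)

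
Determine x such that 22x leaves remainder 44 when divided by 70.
x ≡ 2 (mod 35)

gcd(22, 70) = 2, which divides 44, so solutions exist.
Divide through by 2: 11x ≡ 22 (mod 35).
Find 11^(-1) mod 35 by the extended Euclidean algorithm:
35 = 3 × 11 + 2  ⟹  2 = (1)·35 + (-3)·11
11 = 5 × 2 + 1  ⟹  1 = (-5)·35 + (16)·11
So (16)·11 ≡ 1 (mod 35), i.e. 11^(-1) ≡ 16 (mod 35).
x ≡ 16 × 22 = 352 ≡ 2 (mod 35).
Check: 22 × 2 = 44 ≡ 44 (mod 70).
x ≡ 2 (mod 35), giving 2 solutions mod 70.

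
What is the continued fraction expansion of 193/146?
[1; 3, 9, 2, 2]

Euclidean algorithm steps:
193 = 1 × 146 + 47
146 = 3 × 47 + 5
47 = 9 × 5 + 2
5 = 2 × 2 + 1
2 = 2 × 1 + 0
Continued fraction: [1; 3, 9, 2, 2]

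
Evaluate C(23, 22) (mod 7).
2

Using Lucas' theorem:
Write n=23 and k=22 in base 7:
n in base 7: [3, 2]
k in base 7: [3, 1]
C(23,22) mod 7 = ∏ C(n_i, k_i) mod 7
Digit binomials (mod 7): C(3,3) = 1; C(2,1) = 2
Product: 1 × 2 = 2 ≡ 2 (mod 7)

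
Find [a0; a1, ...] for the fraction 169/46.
[3; 1, 2, 15]

Euclidean algorithm steps:
169 = 3 × 46 + 31
46 = 1 × 31 + 15
31 = 2 × 15 + 1
15 = 15 × 1 + 0
Continued fraction: [3; 1, 2, 15]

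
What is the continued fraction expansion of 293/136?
[2; 6, 2, 10]

Euclidean algorithm steps:
293 = 2 × 136 + 21
136 = 6 × 21 + 10
21 = 2 × 10 + 1
10 = 10 × 1 + 0
Continued fraction: [2; 6, 2, 10]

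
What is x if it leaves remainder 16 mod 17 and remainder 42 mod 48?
186

Using Chinese Remainder Theorem:
M = 17 × 48 = 816
M1 = 48, M2 = 17
y1 = 48^(-1) mod 17 = 11
y2 = 17^(-1) mod 48 = 17
x = (16×48×11 + 42×17×17) mod 816 = 186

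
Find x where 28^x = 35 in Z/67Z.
20

Baby-step giant-step with step n = ⌈√67⌉ = 9.
Baby steps 28^j mod 67 (j:value) for j=0..8: 0:1, 1:28, 2:47, 3:43, 4:65, 5:11, 6:40, 7:48, 8:4.
Giant-step multiplier: 28^(-9) ≡ 28^(66-9) = 28^57 ≡ 3 (mod 67).
Giant steps γ_i = 35·3^i mod 67: γ_0=35, γ_1=38, γ_2=47 (in table at j=2).
x = i·n + j = 2·9 + 2 = 20.
Check: 28^20 ≡ 35 (mod 67).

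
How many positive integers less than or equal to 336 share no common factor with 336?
96

336 = 2^4 × 3 × 7
φ(n) = n × ∏(1 - 1/p) for each prime p dividing n
φ(336) = 336 × (1 - 1/2) × (1 - 1/3) × (1 - 1/7) = 96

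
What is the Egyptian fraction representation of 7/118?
1/17 + 1/2006

Greedy algorithm:
7/118: ceiling(118/7) = 17, use 1/17
1/2006: ceiling(2006/1) = 2006, use 1/2006
Result: 7/118 = 1/17 + 1/2006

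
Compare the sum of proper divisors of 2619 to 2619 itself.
deficient

Proper divisors of 2619: sum = 1 + 3 + 9 + 27 + 97 + 291 + 873 = 1301
Since 1301 < 2619, 2619 is deficient.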